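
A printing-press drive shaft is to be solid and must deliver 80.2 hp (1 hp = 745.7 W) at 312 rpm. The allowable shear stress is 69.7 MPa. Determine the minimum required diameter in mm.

51.1 mm

ω = 2π·312/60 = 32.67 rad/s, so T = P/ω = 80.2×745.7 / 32.67 = 1830 N·m.
For a solid shaft τ_max = 16T/(πd³), so d = (16T/(π τ_allow))^(1/3) = (16·1830/(π·6.97×10^7))^(1/3) = 0.05114 m.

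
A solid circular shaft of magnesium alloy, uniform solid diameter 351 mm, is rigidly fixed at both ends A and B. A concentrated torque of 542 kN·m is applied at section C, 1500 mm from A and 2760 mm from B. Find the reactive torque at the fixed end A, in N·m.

With uniform GJ and both ends fixed, compatibility θ_AC = θ_CB gives T_A·a = T_B·b, together with T_A + T_B = T₀.
T_A = T₀·b/(a+b) = 542000·2760/4260 = 351200 N·m; T_B = 190800 N·m.

351000 N·m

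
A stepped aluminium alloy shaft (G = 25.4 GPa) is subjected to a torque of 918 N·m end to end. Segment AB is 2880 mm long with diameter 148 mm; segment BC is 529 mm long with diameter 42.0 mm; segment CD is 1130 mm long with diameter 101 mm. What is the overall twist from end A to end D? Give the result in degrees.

J_AB = π(0.148)⁴/32 = 4.71×10^-5 m⁴; J_BC = π(0.0420)⁴/32 = 3.05×10^-7 m⁴; J_CD = π(0.101)⁴/32 = 1.02×10^-5 m⁴.
θ = (T/G)·Σ L_i/J_i = (918.0/25.4×10⁹)·(2.88/4.71×10^-5 + 0.529/3.05×10^-7 + 1.13/1.02×10^-5) = 0.06879 rad.

3.94°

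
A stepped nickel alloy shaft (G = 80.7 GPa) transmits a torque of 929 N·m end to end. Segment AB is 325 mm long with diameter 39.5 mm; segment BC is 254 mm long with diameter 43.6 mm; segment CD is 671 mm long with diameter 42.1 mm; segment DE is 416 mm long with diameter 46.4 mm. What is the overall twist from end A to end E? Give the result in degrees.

J_AB = π(0.0395)⁴/32 = 2.39×10^-7 m⁴; J_BC = π(0.0436)⁴/32 = 3.55×10^-7 m⁴; J_CD = π(0.0421)⁴/32 = 3.08×10^-7 m⁴; J_DE = π(0.0464)⁴/32 = 4.55×10^-7 m⁴.
θ = (T/G)·Σ L_i/J_i = (929.0/80.7×10⁹)·(0.325/2.39×10^-7 + 0.254/3.55×10^-7 + 0.671/3.08×10^-7 + 0.416/4.55×10^-7) = 0.05947 rad.

3.41°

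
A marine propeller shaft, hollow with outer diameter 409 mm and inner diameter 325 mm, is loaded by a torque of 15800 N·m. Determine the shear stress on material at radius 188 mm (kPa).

1800 kPa

J = π(d_o⁴ − d_i⁴)/32 = π(0.409⁴ − 0.325⁴)/32 = 1.652×10^-3 m⁴.
Shear stress varies linearly with radius: τ = T·r/J = 15800 × 0.188 / 1.652×10^-3 = 1.798×10^6 Pa.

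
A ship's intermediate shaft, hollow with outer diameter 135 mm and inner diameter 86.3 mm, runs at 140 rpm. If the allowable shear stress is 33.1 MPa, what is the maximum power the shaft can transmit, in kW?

195 kW

J = π(d_o⁴ − d_i⁴)/32 = π(0.135⁴ − 0.0863⁴)/32 = 2.716×10^-5 m⁴.
T_max = τ_allow·J/r = 3.31×10^7 × 2.716×10^-5 / 0.0675 = 13320 N·m.
ω = 2π·140/60 = 14.66 rad/s, so P_max = T_max·ω = 1.953×10^5 W.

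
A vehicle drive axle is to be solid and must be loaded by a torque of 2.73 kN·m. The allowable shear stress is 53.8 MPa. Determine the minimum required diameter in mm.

63.7 mm

For a solid shaft τ_max = 16T/(πd³), so d = (16T/(π τ_allow))^(1/3) = (16·2730/(π·5.38×10^7))^(1/3) = 0.06370 m.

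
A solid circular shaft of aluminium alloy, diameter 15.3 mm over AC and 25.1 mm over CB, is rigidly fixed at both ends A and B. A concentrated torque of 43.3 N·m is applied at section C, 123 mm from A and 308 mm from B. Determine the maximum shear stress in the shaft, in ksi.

Compatibility: T_A·a/J_AC = T_B·b/J_CB with T_A + T_B = T₀.
J_AC = 5.38×10^-9 m⁴, J_CB = 3.90×10^-8 m⁴, so T_A = T₀·(J_AC/a)/((J_AC/a)+(J_CB/b)) = 11.12 N·m, T_B = 32.18 N·m.
τ in each portion: τ_AC = 1.58×10^7 Pa, τ_CB = 1.04×10^7 Pa; maximum is in AC.
τ_max = T_AC·r/J = 11.12·0.00765/5.38×10^-9 = 1.582×10^7 Pa.

2.29 ksi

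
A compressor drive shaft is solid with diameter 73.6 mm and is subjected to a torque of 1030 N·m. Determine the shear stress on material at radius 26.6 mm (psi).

1380 psi

J = πd⁴/32 = π(0.0736)⁴/32 = 2.881×10^-6 m⁴.
Shear stress varies linearly with radius: τ = T·r/J = 1030 × 0.0266 / 2.881×10^-6 = 9.511×10^6 Pa.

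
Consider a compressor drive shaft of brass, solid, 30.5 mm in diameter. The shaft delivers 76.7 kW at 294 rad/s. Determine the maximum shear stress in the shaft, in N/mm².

ω = 294 rad/s, so T = P/ω = 76.7×10³ / 294.0 = 260.9 N·m.
J = πd⁴/32 = π(0.0305)⁴/32 = 8.496×10^-8 m⁴.
τ_max = T·r/J = 260.9 × 0.0152 / 8.496×10^-8 = 4.683×10^7 Pa.

46.8 N/mm²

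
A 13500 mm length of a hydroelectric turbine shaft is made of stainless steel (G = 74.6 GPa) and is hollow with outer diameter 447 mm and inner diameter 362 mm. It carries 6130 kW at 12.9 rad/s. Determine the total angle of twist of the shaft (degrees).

ω = 12.9 rad/s, so T = P/ω = 6130×10³ / 12.90 = 475200 N·m.
J = π(d_o⁴ − d_i⁴)/32 = π(0.447⁴ − 0.362⁴)/32 = 2.234×10^-3 m⁴.
θ = T·L/(G·J) = 475200 × 13.5 / (74.6×10⁹ × 2.234×10^-3) = 0.03850 rad.

2.21°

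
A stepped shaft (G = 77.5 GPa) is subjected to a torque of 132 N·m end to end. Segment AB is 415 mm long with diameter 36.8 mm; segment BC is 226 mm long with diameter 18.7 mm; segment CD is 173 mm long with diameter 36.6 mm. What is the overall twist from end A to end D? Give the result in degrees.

2.16°

J_AB = π(0.0368)⁴/32 = 1.80×10^-7 m⁴; J_BC = π(0.0187)⁴/32 = 1.20×10^-8 m⁴; J_CD = π(0.0366)⁴/32 = 1.76×10^-7 m⁴.
θ = (T/G)·Σ L_i/J_i = (132.0/77.5×10⁹)·(0.415/1.80×10^-7 + 0.226/1.20×10^-8 + 0.173/1.76×10^-7) = 0.03766 rad.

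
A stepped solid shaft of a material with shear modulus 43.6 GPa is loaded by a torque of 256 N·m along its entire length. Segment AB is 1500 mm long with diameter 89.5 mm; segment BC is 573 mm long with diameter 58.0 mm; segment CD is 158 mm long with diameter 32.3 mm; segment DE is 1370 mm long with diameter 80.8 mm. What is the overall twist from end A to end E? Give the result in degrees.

0.861°

J_AB = π(0.0895)⁴/32 = 6.30×10^-6 m⁴; J_BC = π(0.0580)⁴/32 = 1.11×10^-6 m⁴; J_CD = π(0.0323)⁴/32 = 1.07×10^-7 m⁴; J_DE = π(0.0808)⁴/32 = 4.18×10^-6 m⁴.
θ = (T/G)·Σ L_i/J_i = (256.0/43.6×10⁹)·(1.50/6.30×10^-6 + 0.573/1.11×10^-6 + 0.158/1.07×10^-7 + 1.37/4.18×10^-6) = 0.01503 rad.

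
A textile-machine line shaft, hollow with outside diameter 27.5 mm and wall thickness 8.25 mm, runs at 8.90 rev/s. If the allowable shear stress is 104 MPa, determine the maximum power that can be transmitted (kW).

J = π(d_o⁴ − d_i⁴)/32 = π(0.0275⁴ − 0.0110⁴)/32 = 5.471×10^-8 m⁴.
T_max = τ_allow·J/r = 1.04×10^8 × 5.471×10^-8 / 0.0138 = 413.8 N·m.
ω = 2π·8.90 = 55.92 rad/s, so P_max = T_max·ω = 2.314×10^4 W.

23.1 kW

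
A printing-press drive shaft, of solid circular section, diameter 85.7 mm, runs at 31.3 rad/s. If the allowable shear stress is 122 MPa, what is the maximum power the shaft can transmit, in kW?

472 kW

J = πd⁴/32 = π(0.0857)⁴/32 = 5.296×10^-6 m⁴.
T_max = τ_allow·J/r = 1.22×10^8 × 5.296×10^-6 / 0.0428 = 15080 N·m.
ω = 31.3 rad/s, so P_max = T_max·ω = 4.719×10^5 W.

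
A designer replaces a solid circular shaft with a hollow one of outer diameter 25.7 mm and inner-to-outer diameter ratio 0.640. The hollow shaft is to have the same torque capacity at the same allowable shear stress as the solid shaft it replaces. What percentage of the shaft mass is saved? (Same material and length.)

33.3 %

Equal τ_max and T ⇒ the solid shaft needs d_s³ = d_o³(1−k⁴), so d_s = 25.7·(1−0.640⁴)^(1/3) = 24.17 mm.
Area ratio A_h/A_s = d_o²(1−k²)/d_s² = (1−k²)/(1−k⁴)^(2/3) = 0.6673.
Mass saving = 1 − 0.6673 = 33.3 %.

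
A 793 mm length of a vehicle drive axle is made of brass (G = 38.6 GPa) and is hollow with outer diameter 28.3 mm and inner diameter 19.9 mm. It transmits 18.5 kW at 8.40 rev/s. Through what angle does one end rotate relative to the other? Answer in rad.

ω = 2π·8.40 = 52.78 rad/s, so T = P/ω = 18.5×10³ / 52.78 = 350.5 N·m.
J = π(d_o⁴ − d_i⁴)/32 = π(0.0283⁴ − 0.0199⁴)/32 = 4.758×10^-8 m⁴.
θ = T·L/(G·J) = 350.5 × 0.793 / (38.6×10⁹ × 4.758×10^-8) = 0.1514 rad.

0.151 rad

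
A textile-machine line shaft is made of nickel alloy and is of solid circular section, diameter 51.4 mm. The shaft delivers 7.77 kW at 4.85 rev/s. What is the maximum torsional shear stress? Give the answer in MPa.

9.56 MPa

ω = 2π·4.85 = 30.47 rad/s, so T = P/ω = 7.77×10³ / 30.47 = 255.0 N·m.
J = πd⁴/32 = π(0.0514)⁴/32 = 6.853×10^-7 m⁴.
τ_max = T·r/J = 255.0 × 0.0257 / 6.853×10^-7 = 9.563×10^6 Pa.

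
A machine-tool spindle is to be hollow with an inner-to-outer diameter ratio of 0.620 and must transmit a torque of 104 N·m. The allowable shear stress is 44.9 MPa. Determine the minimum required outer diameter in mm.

24.0 mm

For a hollow shaft with d_i/d_o = 0.620: τ_max = 16T/(π d_o³ (1−k⁴)), so d_o = [16T/(π τ_allow (1−k⁴))]^(1/3) = [16·104.0/(π·4.49×10^7·0.8522)]^(1/3) = 0.02401 m.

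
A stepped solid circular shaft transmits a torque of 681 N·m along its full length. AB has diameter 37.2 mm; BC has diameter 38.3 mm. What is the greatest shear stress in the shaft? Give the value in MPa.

67.4 MPa

Under the same torque, τ_max = 16T/(πd³) is largest where d is smallest — segment AB (d = 37.2 mm).
τ_max = 16·681.0/(π·(0.0372)³) = 6.737×10^7 Pa.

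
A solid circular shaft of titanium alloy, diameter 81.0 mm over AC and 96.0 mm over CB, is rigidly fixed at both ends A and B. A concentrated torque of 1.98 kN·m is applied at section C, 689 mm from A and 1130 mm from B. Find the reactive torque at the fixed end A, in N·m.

Compatibility: T_A·a/J_AC = T_B·b/J_CB with T_A + T_B = T₀.
J_AC = 4.23×10^-6 m⁴, J_CB = 8.34×10^-6 m⁴, so T_A = T₀·(J_AC/a)/((J_AC/a)+(J_CB/b)) = 898.8 N·m, T_B = 1081 N·m.

899 N·m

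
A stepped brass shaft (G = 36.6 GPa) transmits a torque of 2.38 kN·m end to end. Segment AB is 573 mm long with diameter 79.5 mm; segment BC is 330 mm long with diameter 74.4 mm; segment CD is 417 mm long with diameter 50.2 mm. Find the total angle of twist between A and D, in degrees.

J_AB = π(0.0795)⁴/32 = 3.92×10^-6 m⁴; J_BC = π(0.0744)⁴/32 = 3.01×10^-6 m⁴; J_CD = π(0.0502)⁴/32 = 6.23×10^-7 m⁴.
θ = (T/G)·Σ L_i/J_i = (2380/36.6×10⁹)·(0.573/3.92×10^-6 + 0.330/3.01×10^-6 + 0.417/6.23×10^-7) = 0.06013 rad.

3.45°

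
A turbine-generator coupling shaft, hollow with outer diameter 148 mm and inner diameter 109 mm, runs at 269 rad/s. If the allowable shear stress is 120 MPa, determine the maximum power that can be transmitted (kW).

14500 kW

J = π(d_o⁴ − d_i⁴)/32 = π(0.148⁴ − 0.109⁴)/32 = 3.324×10^-5 m⁴.
T_max = τ_allow·J/r = 1.20×10^8 × 3.324×10^-5 / 0.0740 = 53910 N·m.
ω = 269 rad/s, so P_max = T_max·ω = 1.450×10^7 W.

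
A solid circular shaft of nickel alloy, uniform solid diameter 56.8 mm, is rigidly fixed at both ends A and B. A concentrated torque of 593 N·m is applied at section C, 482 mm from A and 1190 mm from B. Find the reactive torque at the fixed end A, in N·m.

422 N·m

With uniform GJ and both ends fixed, compatibility θ_AC = θ_CB gives T_A·a = T_B·b, together with T_A + T_B = T₀.
T_A = T₀·b/(a+b) = 593.0·1190/1672 = 422.1 N·m; T_B = 170.9 N·m.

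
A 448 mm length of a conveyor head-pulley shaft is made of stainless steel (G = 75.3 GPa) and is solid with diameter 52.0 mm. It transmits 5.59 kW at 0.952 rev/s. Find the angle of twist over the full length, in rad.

ω = 2π·0.952 = 5.982 rad/s, so T = P/ω = 5.59×10³ / 5.982 = 934.5 N·m.
J = πd⁴/32 = π(0.0520)⁴/32 = 7.178×10^-7 m⁴.
θ = T·L/(G·J) = 934.5 × 0.448 / (75.3×10⁹ × 7.178×10^-7) = 7.746×10^-3 rad.

0.00775 rad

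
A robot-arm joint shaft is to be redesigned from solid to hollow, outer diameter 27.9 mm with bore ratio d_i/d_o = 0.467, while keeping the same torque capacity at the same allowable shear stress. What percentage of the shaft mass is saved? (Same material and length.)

Equal τ_max and T ⇒ the solid shaft needs d_s³ = d_o³(1−k⁴), so d_s = 27.9·(1−0.467⁴)^(1/3) = 27.45 mm.
Area ratio A_h/A_s = d_o²(1−k²)/d_s² = (1−k²)/(1−k⁴)^(2/3) = 0.8077.
Mass saving = 1 − 0.8077 = 19.2 %.

19.2 %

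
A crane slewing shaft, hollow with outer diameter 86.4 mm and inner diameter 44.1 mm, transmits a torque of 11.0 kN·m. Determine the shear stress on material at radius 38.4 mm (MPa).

J = π(d_o⁴ − d_i⁴)/32 = π(0.0864⁴ − 0.0441⁴)/32 = 5.100×10^-6 m⁴.
Shear stress varies linearly with radius: τ = T·r/J = 11000 × 0.0384 / 5.100×10^-6 = 8.283×10^7 Pa.

82.8 MPa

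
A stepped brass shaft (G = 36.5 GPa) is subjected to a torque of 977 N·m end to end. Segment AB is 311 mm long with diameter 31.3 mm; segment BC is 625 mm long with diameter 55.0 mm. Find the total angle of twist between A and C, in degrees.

6.13°

J_AB = π(0.0313)⁴/32 = 9.42×10^-8 m⁴; J_BC = π(0.0550)⁴/32 = 8.98×10^-7 m⁴.
θ = (T/G)·Σ L_i/J_i = (977.0/36.5×10⁹)·(0.311/9.42×10^-8 + 0.625/8.98×10^-7) = 0.1070 rad.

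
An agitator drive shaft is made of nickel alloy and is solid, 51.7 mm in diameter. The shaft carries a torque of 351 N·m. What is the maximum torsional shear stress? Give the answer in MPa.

J = πd⁴/32 = π(0.0517)⁴/32 = 7.014×10^-7 m⁴.
τ_max = T·r/J = 351.0 × 0.0259 / 7.014×10^-7 = 1.294×10^7 Pa.

12.9 MPa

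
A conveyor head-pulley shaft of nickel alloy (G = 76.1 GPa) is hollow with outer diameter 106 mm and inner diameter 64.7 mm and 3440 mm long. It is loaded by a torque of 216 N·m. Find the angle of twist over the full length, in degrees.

0.0524°

J = π(d_o⁴ − d_i⁴)/32 = π(0.106⁴ − 0.0647⁴)/32 = 1.067×10^-5 m⁴.
θ = T·L/(G·J) = 216.0 × 3.44 / (76.1×10⁹ × 1.067×10^-5) = 9.147×10^-4 rad.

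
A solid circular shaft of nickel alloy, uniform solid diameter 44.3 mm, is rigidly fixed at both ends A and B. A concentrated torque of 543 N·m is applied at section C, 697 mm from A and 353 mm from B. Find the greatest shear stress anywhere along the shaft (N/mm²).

21.1 N/mm²

With uniform GJ and both ends fixed, compatibility θ_AC = θ_CB gives T_A·a = T_B·b, together with T_A + T_B = T₀.
T_A = T₀·b/(a+b) = 543.0·353/1050 = 182.6 N·m; T_B = 360.4 N·m.
τ in each portion: τ_AC = 1.07×10^7 Pa, τ_CB = 2.11×10^7 Pa; maximum is in CB.
τ_max = T_CB·r/J = 360.4·0.0221/3.78×10^-7 = 2.112×10^7 Pa.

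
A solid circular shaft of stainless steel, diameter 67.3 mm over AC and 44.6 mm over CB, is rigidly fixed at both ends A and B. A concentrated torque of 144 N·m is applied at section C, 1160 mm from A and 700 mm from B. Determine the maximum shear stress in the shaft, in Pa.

Compatibility: T_A·a/J_AC = T_B·b/J_CB with T_A + T_B = T₀.
J_AC = 2.01×10^-6 m⁴, J_CB = 3.88×10^-7 m⁴, so T_A = T₀·(J_AC/a)/((J_AC/a)+(J_CB/b)) = 109.1 N·m, T_B = 34.88 N·m.
τ in each portion: τ_AC = 1.82×10^6 Pa, τ_CB = 2.00×10^6 Pa; maximum is in CB.
τ_max = T_CB·r/J = 34.88·0.0223/3.88×10^-7 = 2.002×10^6 Pa.

2.00e6 Pa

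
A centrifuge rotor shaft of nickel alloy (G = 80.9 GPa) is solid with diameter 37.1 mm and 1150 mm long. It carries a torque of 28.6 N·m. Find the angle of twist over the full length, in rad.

0.00219 rad

J = πd⁴/32 = π(0.0371)⁴/32 = 1.860×10^-7 m⁴.
θ = T·L/(G·J) = 28.60 × 1.15 / (80.9×10⁹ × 1.860×10^-7) = 2.186×10^-3 rad.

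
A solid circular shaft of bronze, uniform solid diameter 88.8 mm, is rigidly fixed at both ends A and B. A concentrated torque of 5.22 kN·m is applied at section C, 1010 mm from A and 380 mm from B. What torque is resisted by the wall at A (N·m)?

1430 N·m

With uniform GJ and both ends fixed, compatibility θ_AC = θ_CB gives T_A·a = T_B·b, together with T_A + T_B = T₀.
T_A = T₀·b/(a+b) = 5220·380/1390 = 1427 N·m; T_B = 3793 N·m.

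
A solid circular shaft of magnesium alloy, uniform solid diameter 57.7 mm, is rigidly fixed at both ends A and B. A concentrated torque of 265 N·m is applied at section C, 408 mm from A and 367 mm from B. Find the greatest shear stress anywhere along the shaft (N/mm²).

With uniform GJ and both ends fixed, compatibility θ_AC = θ_CB gives T_A·a = T_B·b, together with T_A + T_B = T₀.
T_A = T₀·b/(a+b) = 265.0·367/775.0 = 125.5 N·m; T_B = 139.5 N·m.
τ in each portion: τ_AC = 3.33×10^6 Pa, τ_CB = 3.70×10^6 Pa; maximum is in CB.
τ_max = T_CB·r/J = 139.5·0.0289/1.09×10^-6 = 3.699×10^6 Pa.

3.70 N/mm²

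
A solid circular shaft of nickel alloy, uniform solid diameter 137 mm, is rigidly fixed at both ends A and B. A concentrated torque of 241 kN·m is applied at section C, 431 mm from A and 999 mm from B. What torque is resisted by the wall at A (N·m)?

With uniform GJ and both ends fixed, compatibility θ_AC = θ_CB gives T_A·a = T_B·b, together with T_A + T_B = T₀.
T_A = T₀·b/(a+b) = 241000·999/1430 = 168400 N·m; T_B = 72640 N·m.

168000 N·m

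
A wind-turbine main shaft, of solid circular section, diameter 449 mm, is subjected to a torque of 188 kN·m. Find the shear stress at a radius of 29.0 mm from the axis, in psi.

J = πd⁴/32 = π(0.449)⁴/32 = 3.990×10^-3 m⁴.
Shear stress varies linearly with radius: τ = T·r/J = 188000 × 0.0290 / 3.990×10^-3 = 1.366×10^6 Pa.

198 psi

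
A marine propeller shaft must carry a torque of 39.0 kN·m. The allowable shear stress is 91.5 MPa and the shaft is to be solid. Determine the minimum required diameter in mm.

129 mm

For a solid shaft τ_max = 16T/(πd³), so d = (16T/(π τ_allow))^(1/3) = (16·39000/(π·9.15×10^7))^(1/3) = 0.1295 m.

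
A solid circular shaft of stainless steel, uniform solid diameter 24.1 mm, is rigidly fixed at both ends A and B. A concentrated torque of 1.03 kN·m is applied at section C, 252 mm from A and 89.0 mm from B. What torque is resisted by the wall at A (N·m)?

269 N·m

With uniform GJ and both ends fixed, compatibility θ_AC = θ_CB gives T_A·a = T_B·b, together with T_A + T_B = T₀.
T_A = T₀·b/(a+b) = 1030·89.0/341.0 = 268.8 N·m; T_B = 761.2 N·m.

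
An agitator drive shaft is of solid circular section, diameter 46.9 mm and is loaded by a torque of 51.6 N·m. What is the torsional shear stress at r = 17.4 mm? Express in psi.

J = πd⁴/32 = π(0.0469)⁴/32 = 4.750×10^-7 m⁴.
Shear stress varies linearly with radius: τ = T·r/J = 51.60 × 0.0174 / 4.750×10^-7 = 1.890×10^6 Pa.

274 psi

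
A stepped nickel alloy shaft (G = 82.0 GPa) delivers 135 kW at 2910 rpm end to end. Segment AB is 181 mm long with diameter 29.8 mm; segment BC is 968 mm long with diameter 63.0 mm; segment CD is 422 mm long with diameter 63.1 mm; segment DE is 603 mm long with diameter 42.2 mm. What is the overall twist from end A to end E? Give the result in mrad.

27.9 mrad

ω = 2π·2910/60 = 304.7 rad/s, so T = P/ω = 135×10³ / 304.7 = 443.0 N·m.
J_AB = π(0.0298)⁴/32 = 7.74×10^-8 m⁴; J_BC = π(0.0630)⁴/32 = 1.55×10^-6 m⁴; J_CD = π(0.0631)⁴/32 = 1.56×10^-6 m⁴; J_DE = π(0.0422)⁴/32 = 3.11×10^-7 m⁴.
θ = (T/G)·Σ L_i/J_i = (443.0/82.0×10⁹)·(0.181/7.74×10^-8 + 0.968/1.55×10^-6 + 0.422/1.56×10^-6 + 0.603/3.11×10^-7) = 0.02794 rad.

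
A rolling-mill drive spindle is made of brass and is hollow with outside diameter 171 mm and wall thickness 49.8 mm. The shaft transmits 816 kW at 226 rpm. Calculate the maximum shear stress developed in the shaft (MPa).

ω = 2π·226/60 = 23.67 rad/s, so T = P/ω = 816×10³ / 23.67 = 34480 N·m.
J = π(d_o⁴ − d_i⁴)/32 = π(0.171⁴ − 0.0714⁴)/32 = 8.139×10^-5 m⁴.
τ_max = T·r/J = 34480 × 0.0855 / 8.139×10^-5 = 3.622×10^7 Pa.

36.2 MPa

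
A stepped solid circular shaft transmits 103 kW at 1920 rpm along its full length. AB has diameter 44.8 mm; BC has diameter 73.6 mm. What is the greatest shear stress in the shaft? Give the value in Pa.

ω = 2π·1920/60 = 201.1 rad/s, so T = P/ω = 103×10³ / 201.1 = 512.3 N·m.
Under the same torque, τ_max = 16T/(πd³) is largest where d is smallest — segment AB (d = 44.8 mm).
τ_max = 16·512.3/(π·(0.0448)³) = 2.902×10^7 Pa.

2.90e7 Pa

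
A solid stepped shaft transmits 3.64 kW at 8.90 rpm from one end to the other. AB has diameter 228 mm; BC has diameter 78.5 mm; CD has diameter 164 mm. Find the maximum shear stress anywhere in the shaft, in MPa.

41.1 MPa

ω = 2π·8.90/60 = 0.9320 rad/s, so T = P/ω = 3.64×10³ / 0.9320 = 3906 N·m.
Under the same torque, τ_max = 16T/(πd³) is largest where d is smallest — segment BC (d = 78.5 mm).
τ_max = 16·3906/(π·(0.0785)³) = 4.112×10^7 Pa.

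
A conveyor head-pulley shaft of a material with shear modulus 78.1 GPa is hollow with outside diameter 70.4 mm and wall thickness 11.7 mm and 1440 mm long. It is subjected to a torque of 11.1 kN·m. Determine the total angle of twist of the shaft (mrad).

J = π(d_o⁴ − d_i⁴)/32 = π(0.0704⁴ − 0.0470⁴)/32 = 1.932×10^-6 m⁴.
θ = T·L/(G·J) = 11100 × 1.44 / (78.1×10⁹ × 1.932×10^-6) = 0.1059 rad.

106 mrad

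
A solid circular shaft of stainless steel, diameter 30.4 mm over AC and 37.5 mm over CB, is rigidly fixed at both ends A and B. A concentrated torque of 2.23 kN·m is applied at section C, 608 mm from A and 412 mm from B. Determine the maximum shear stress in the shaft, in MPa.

Compatibility: T_A·a/J_AC = T_B·b/J_CB with T_A + T_B = T₀.
J_AC = 8.38×10^-8 m⁴, J_CB = 1.94×10^-7 m⁴, so T_A = T₀·(J_AC/a)/((J_AC/a)+(J_CB/b)) = 504.9 N·m, T_B = 1725 N·m.
τ in each portion: τ_AC = 9.15×10^7 Pa, τ_CB = 1.67×10^8 Pa; maximum is in CB.
τ_max = T_CB·r/J = 1725·0.0187/1.94×10^-7 = 1.666×10^8 Pa.

167 MPa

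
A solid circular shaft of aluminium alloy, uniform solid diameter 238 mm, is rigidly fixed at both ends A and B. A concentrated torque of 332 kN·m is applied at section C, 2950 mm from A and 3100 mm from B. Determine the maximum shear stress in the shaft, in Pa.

With uniform GJ and both ends fixed, compatibility θ_AC = θ_CB gives T_A·a = T_B·b, together with T_A + T_B = T₀.
T_A = T₀·b/(a+b) = 332000·3100/6050 = 170100 N·m; T_B = 161900 N·m.
τ in each portion: τ_AC = 6.43×10^7 Pa, τ_CB = 6.12×10^7 Pa; maximum is in AC.
τ_max = T_AC·r/J = 170100·0.119/3.15×10^-4 = 6.427×10^7 Pa.

6.43e7 Pa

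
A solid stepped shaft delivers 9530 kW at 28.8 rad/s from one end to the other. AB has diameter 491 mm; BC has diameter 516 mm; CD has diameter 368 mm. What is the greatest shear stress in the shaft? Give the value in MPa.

ω = 28.8 rad/s, so T = P/ω = 9530×10³ / 28.80 = 330900 N·m.
Under the same torque, τ_max = 16T/(πd³) is largest where d is smallest — segment CD (d = 368 mm).
τ_max = 16·330900/(π·(0.368)³) = 3.382×10^7 Pa.

33.8 MPa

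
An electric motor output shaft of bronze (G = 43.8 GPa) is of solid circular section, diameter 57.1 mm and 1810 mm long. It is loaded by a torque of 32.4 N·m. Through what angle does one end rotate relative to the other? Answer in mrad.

1.28 mrad

J = πd⁴/32 = π(0.0571)⁴/32 = 1.044×10^-6 m⁴.
θ = T·L/(G·J) = 32.40 × 1.81 / (43.8×10⁹ × 1.044×10^-6) = 1.283×10^-3 rad.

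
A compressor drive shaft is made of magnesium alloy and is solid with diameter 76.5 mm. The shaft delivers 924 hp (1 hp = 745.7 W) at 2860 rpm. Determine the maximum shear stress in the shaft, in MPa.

26.2 MPa

ω = 2π·2860/60 = 299.5 rad/s, so T = P/ω = 924×745.7 / 299.5 = 2301 N·m.
J = πd⁴/32 = π(0.0765)⁴/32 = 3.362×10^-6 m⁴.
τ_max = T·r/J = 2301 × 0.0382 / 3.362×10^-6 = 2.617×10^7 Pa.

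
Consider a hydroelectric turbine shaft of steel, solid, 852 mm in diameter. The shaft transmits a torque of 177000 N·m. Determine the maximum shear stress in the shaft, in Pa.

J = πd⁴/32 = π(0.852)⁴/32 = 0.05173 m⁴.
τ_max = T·r/J = 177000 × 0.426 / 0.05173 = 1.458×10^6 Pa.

1.46e6 Pa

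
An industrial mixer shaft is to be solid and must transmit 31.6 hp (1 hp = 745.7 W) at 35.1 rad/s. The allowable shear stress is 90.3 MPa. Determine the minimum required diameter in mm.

33.6 mm

ω = 35.1 rad/s, so T = P/ω = 31.6×745.7 / 35.10 = 671.3 N·m.
For a solid shaft τ_max = 16T/(πd³), so d = (16T/(π τ_allow))^(1/3) = (16·671.3/(π·9.03×10^7))^(1/3) = 0.03358 m.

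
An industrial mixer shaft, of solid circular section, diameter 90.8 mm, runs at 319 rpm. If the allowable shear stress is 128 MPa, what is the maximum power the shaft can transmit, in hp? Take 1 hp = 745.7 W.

843 hp

J = πd⁴/32 = π(0.0908)⁴/32 = 6.673×10^-6 m⁴.
T_max = τ_allow·J/r = 1.28×10^8 × 6.673×10^-6 / 0.0454 = 18810 N·m.
ω = 2π·319/60 = 33.41 rad/s, so P_max = T_max·ω = 6.285×10^5 W.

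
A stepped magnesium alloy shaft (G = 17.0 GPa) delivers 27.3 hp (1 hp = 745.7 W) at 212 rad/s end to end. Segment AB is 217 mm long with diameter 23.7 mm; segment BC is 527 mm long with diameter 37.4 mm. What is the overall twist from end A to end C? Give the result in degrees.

3.16°

ω = 212 rad/s, so T = P/ω = 27.3×745.7 / 212.0 = 96.03 N·m.
J_AB = π(0.0237)⁴/32 = 3.10×10^-8 m⁴; J_BC = π(0.0374)⁴/32 = 1.92×10^-7 m⁴.
θ = (T/G)·Σ L_i/J_i = (96.03/17.0×10⁹)·(0.217/3.10×10^-8 + 0.527/1.92×10^-7) = 0.05507 rad.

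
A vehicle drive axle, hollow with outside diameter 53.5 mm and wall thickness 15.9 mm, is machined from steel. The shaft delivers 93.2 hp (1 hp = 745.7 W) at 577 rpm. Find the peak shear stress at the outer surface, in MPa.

39.3 MPa

ω = 2π·577/60 = 60.42 rad/s, so T = P/ω = 93.2×745.7 / 60.42 = 1150 N·m.
J = π(d_o⁴ − d_i⁴)/32 = π(0.0535⁴ − 0.0217⁴)/32 = 7.825×10^-7 m⁴.
τ_max = T·r/J = 1150 × 0.0267 / 7.825×10^-7 = 3.932×10^7 Pa.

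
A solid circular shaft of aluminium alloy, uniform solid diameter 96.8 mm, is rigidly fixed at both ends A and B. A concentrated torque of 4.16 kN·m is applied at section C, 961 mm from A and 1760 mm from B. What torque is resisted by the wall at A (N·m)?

With uniform GJ and both ends fixed, compatibility θ_AC = θ_CB gives T_A·a = T_B·b, together with T_A + T_B = T₀.
T_A = T₀·b/(a+b) = 4160·1760/2721 = 2691 N·m; T_B = 1469 N·m.

2690 N·m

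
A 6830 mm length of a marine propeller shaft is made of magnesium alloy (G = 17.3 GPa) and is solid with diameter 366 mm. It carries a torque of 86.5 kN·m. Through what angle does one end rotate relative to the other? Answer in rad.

J = πd⁴/32 = π(0.366)⁴/32 = 1.762×10^-3 m⁴.
θ = T·L/(G·J) = 86500 × 6.83 / (17.3×10⁹ × 1.762×10^-3) = 0.01939 rad.

0.0194 rad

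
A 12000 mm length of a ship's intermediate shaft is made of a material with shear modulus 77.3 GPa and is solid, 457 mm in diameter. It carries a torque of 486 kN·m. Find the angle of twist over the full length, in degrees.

1.01°

J = πd⁴/32 = π(0.457)⁴/32 = 4.282×10^-3 m⁴.
θ = T·L/(G·J) = 486000 × 12.0 / (77.3×10⁹ × 4.282×10^-3) = 0.01762 rad.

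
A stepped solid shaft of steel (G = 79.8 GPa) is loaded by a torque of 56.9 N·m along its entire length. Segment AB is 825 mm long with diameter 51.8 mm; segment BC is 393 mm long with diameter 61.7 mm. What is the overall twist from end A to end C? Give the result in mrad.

1.03 mrad

J_AB = π(0.0518)⁴/32 = 7.07×10^-7 m⁴; J_BC = π(0.0617)⁴/32 = 1.42×10^-6 m⁴.
θ = (T/G)·Σ L_i/J_i = (56.90/79.8×10⁹)·(0.825/7.07×10^-7 + 0.393/1.42×10^-6) = 1.029×10^-3 rad.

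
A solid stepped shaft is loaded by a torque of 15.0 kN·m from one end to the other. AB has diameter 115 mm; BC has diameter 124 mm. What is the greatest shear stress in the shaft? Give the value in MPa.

Under the same torque, τ_max = 16T/(πd³) is largest where d is smallest — segment AB (d = 115 mm).
τ_max = 16·15000/(π·(0.115)³) = 5.023×10^7 Pa.

50.2 MPa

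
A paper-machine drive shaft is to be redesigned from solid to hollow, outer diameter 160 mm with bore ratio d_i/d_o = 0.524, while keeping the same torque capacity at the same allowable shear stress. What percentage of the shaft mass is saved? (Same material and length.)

Equal τ_max and T ⇒ the solid shaft needs d_s³ = d_o³(1−k⁴), so d_s = 160·(1−0.524⁴)^(1/3) = 155.9 mm.
Area ratio A_h/A_s = d_o²(1−k²)/d_s² = (1−k²)/(1−k⁴)^(2/3) = 0.7643.
Mass saving = 1 − 0.7643 = 23.6 %.

23.6 %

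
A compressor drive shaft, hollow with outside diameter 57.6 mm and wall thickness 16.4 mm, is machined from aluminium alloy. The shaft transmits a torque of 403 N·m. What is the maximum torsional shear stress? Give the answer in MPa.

J = π(d_o⁴ − d_i⁴)/32 = π(0.0576⁴ − 0.0248⁴)/32 = 1.044×10^-6 m⁴.
τ_max = T·r/J = 403.0 × 0.0288 / 1.044×10^-6 = 1.112×10^7 Pa.

11.1 MPa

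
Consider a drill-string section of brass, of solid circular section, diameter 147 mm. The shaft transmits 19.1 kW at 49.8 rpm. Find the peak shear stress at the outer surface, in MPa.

5.87 MPa

ω = 2π·49.8/60 = 5.215 rad/s, so T = P/ω = 19.1×10³ / 5.215 = 3662 N·m.
J = πd⁴/32 = π(0.147)⁴/32 = 4.584×10^-5 m⁴.
τ_max = T·r/J = 3662 × 0.0735 / 4.584×10^-5 = 5.872×10^6 Pa.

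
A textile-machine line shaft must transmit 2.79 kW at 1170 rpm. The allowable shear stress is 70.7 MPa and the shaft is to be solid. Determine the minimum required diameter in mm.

ω = 2π·1170/60 = 122.5 rad/s, so T = P/ω = 2.79×10³ / 122.5 = 22.77 N·m.
For a solid shaft τ_max = 16T/(πd³), so d = (16T/(π τ_allow))^(1/3) = (16·22.77/(π·7.07×10^7))^(1/3) = 0.01179 m.

11.8 mm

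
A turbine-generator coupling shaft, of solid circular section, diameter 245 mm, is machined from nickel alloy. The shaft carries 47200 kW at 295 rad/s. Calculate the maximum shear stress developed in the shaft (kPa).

ω = 295 rad/s, so T = P/ω = 47200×10³ / 295.0 = 160000 N·m.
J = πd⁴/32 = π(0.245)⁴/32 = 3.537×10^-4 m⁴.
τ_max = T·r/J = 160000 × 0.122 / 3.537×10^-4 = 5.541×10^7 Pa.

55400 kPa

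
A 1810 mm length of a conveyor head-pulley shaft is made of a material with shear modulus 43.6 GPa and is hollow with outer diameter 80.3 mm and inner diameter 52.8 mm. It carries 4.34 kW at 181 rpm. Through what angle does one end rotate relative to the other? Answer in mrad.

2.86 mrad

ω = 2π·181/60 = 18.95 rad/s, so T = P/ω = 4.34×10³ / 18.95 = 229.0 N·m.
J = π(d_o⁴ − d_i⁴)/32 = π(0.0803⁴ − 0.0528⁴)/32 = 3.319×10^-6 m⁴.
θ = T·L/(G·J) = 229.0 × 1.81 / (43.6×10⁹ × 3.319×10^-6) = 2.864×10^-3 rad.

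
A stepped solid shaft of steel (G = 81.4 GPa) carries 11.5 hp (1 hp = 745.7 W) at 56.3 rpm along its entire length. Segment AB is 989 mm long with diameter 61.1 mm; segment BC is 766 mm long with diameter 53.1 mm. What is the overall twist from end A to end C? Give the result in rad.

0.0305 rad

ω = 2π·56.3/60 = 5.896 rad/s, so T = P/ω = 11.5×745.7 / 5.896 = 1455 N·m.
J_AB = π(0.0611)⁴/32 = 1.37×10^-6 m⁴; J_BC = π(0.0531)⁴/32 = 7.81×10^-7 m⁴.
θ = (T/G)·Σ L_i/J_i = (1455/81.4×10⁹)·(0.989/1.37×10^-6 + 0.766/7.81×10^-7) = 0.03045 rad.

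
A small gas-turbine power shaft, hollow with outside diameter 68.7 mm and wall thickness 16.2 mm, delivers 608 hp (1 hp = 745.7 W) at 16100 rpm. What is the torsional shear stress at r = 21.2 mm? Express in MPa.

2.83 MPa

ω = 2π·16100/60 = 1686 rad/s, so T = P/ω = 608×745.7 / 1686 = 268.9 N·m.
J = π(d_o⁴ − d_i⁴)/32 = π(0.0687⁴ − 0.0363⁴)/32 = 2.016×10^-6 m⁴.
Shear stress varies linearly with radius: τ = T·r/J = 268.9 × 0.0212 / 2.016×10^-6 = 2.827×10^6 Pa.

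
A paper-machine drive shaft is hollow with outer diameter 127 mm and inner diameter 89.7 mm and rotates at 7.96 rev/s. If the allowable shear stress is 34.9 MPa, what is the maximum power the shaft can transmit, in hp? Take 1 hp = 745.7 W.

J = π(d_o⁴ − d_i⁴)/32 = π(0.127⁴ − 0.0897⁴)/32 = 1.918×10^-5 m⁴.
T_max = τ_allow·J/r = 3.49×10^7 × 1.918×10^-5 / 0.0635 = 10540 N·m.
ω = 2π·7.96 = 50.01 rad/s, so P_max = T_max·ω = 5.273×10^5 W.

707 hp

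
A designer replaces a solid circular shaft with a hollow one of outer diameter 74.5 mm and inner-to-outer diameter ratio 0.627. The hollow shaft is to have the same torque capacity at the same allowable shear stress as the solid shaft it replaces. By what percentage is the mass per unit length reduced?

32.1 %

Equal τ_max and T ⇒ the solid shaft needs d_s³ = d_o³(1−k⁴), so d_s = 74.5·(1−0.627⁴)^(1/3) = 70.45 mm.
Area ratio A_h/A_s = d_o²(1−k²)/d_s² = (1−k²)/(1−k⁴)^(2/3) = 0.6787.
Mass saving = 1 − 0.6787 = 32.1 %.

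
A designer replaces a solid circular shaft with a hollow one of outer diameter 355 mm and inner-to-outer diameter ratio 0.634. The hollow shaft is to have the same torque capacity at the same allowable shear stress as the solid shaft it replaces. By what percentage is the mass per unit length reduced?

Equal τ_max and T ⇒ the solid shaft needs d_s³ = d_o³(1−k⁴), so d_s = 355·(1−0.634⁴)^(1/3) = 334.7 mm.
Area ratio A_h/A_s = d_o²(1−k²)/d_s² = (1−k²)/(1−k⁴)^(2/3) = 0.6726.
Mass saving = 1 − 0.6726 = 32.7 %.

32.7 %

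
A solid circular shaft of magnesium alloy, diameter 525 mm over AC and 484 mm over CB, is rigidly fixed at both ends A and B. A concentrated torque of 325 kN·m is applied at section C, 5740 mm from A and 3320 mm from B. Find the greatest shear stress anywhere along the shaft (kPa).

8110 kPa

Compatibility: T_A·a/J_AC = T_B·b/J_CB with T_A + T_B = T₀.
J_AC = 7.46×10^-3 m⁴, J_CB = 5.39×10^-3 m⁴, so T_A = T₀·(J_AC/a)/((J_AC/a)+(J_CB/b)) = 144500 N·m, T_B = 180500 N·m.
τ in each portion: τ_AC = 5.09×10^6 Pa, τ_CB = 8.11×10^6 Pa; maximum is in CB.
τ_max = T_CB·r/J = 180500·0.242/5.39×10^-3 = 8.107×10^6 Pa.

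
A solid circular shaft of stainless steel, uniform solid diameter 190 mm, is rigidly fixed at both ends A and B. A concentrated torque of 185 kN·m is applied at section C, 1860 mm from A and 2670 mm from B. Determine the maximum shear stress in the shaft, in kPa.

With uniform GJ and both ends fixed, compatibility θ_AC = θ_CB gives T_A·a = T_B·b, together with T_A + T_B = T₀.
T_A = T₀·b/(a+b) = 185000·2670/4530 = 109000 N·m; T_B = 75960 N·m.
τ in each portion: τ_AC = 8.10×10^7 Pa, τ_CB = 5.64×10^7 Pa; maximum is in AC.
τ_max = T_AC·r/J = 109000·0.0950/1.28×10^-4 = 8.096×10^7 Pa.

81000 kPa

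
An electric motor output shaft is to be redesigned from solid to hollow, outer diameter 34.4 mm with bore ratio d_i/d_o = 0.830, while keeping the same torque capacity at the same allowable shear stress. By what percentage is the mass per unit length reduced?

Equal τ_max and T ⇒ the solid shaft needs d_s³ = d_o³(1−k⁴), so d_s = 34.4·(1−0.830⁴)^(1/3) = 27.76 mm.
Area ratio A_h/A_s = d_o²(1−k²)/d_s² = (1−k²)/(1−k⁴)^(2/3) = 0.4778.
Mass saving = 1 − 0.4778 = 52.2 %.

52.2 %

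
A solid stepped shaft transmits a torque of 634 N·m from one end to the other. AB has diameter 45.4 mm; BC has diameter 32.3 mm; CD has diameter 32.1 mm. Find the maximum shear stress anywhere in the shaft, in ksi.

Under the same torque, τ_max = 16T/(πd³) is largest where d is smallest — segment CD (d = 32.1 mm).
τ_max = 16·634.0/(π·(0.0321)³) = 9.762×10^7 Pa.

14.2 ksi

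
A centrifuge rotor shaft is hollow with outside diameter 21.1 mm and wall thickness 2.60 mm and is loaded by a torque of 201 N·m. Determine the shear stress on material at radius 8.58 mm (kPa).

J = π(d_o⁴ − d_i⁴)/32 = π(0.0211⁴ − 0.0159⁴)/32 = 1.318×10^-8 m⁴.
Shear stress varies linearly with radius: τ = T·r/J = 201.0 × 0.00858 / 1.318×10^-8 = 1.308×10^8 Pa.

131000 kPa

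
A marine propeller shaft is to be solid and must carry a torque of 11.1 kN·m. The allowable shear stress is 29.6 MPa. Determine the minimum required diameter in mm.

For a solid shaft τ_max = 16T/(πd³), so d = (16T/(π τ_allow))^(1/3) = (16·11100/(π·2.96×10^7))^(1/3) = 0.1241 m.

124 mm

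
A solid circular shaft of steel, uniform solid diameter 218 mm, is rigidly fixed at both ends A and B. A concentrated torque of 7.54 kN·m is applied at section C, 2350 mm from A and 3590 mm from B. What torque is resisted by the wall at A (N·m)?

With uniform GJ and both ends fixed, compatibility θ_AC = θ_CB gives T_A·a = T_B·b, together with T_A + T_B = T₀.
T_A = T₀·b/(a+b) = 7540·3590/5940 = 4557 N·m; T_B = 2983 N·m.

4560 N·m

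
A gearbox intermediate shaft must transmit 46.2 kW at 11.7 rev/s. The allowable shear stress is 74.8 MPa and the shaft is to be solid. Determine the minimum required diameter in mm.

ω = 2π·11.7 = 73.51 rad/s, so T = P/ω = 46.2×10³ / 73.51 = 628.5 N·m.
For a solid shaft τ_max = 16T/(πd³), so d = (16T/(π τ_allow))^(1/3) = (16·628.5/(π·7.48×10^7))^(1/3) = 0.03498 m.

35.0 mm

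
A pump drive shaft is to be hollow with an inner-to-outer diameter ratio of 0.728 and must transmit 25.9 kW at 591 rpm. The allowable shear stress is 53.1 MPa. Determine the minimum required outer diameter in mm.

38.2 mm

ω = 2π·591/60 = 61.89 rad/s, so T = P/ω = 25.9×10³ / 61.89 = 418.5 N·m.
For a hollow shaft with d_i/d_o = 0.728: τ_max = 16T/(π d_o³ (1−k⁴)), so d_o = [16T/(π τ_allow (1−k⁴))]^(1/3) = [16·418.5/(π·5.31×10^7·0.7191)]^(1/3) = 0.03822 m.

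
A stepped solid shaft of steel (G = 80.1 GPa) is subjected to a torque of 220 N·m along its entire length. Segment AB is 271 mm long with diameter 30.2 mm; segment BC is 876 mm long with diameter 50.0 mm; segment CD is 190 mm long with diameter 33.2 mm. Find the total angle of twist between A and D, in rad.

J_AB = π(0.0302)⁴/32 = 8.17×10^-8 m⁴; J_BC = π(0.0500)⁴/32 = 6.14×10^-7 m⁴; J_CD = π(0.0332)⁴/32 = 1.19×10^-7 m⁴.
θ = (T/G)·Σ L_i/J_i = (220.0/80.1×10⁹)·(0.271/8.17×10^-8 + 0.876/6.14×10^-7 + 0.190/1.19×10^-7) = 0.01741 rad.

0.0174 rad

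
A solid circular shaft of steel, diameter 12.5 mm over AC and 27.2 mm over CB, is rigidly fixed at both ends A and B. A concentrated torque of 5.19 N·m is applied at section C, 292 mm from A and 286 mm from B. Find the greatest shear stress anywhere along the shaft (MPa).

1.26 MPa

Compatibility: T_A·a/J_AC = T_B·b/J_CB with T_A + T_B = T₀.
J_AC = 2.40×10^-9 m⁴, J_CB = 5.37×10^-8 m⁴, so T_A = T₀·(J_AC/a)/((J_AC/a)+(J_CB/b)) = 0.2172 N·m, T_B = 4.973 N·m.
τ in each portion: τ_AC = 5.66×10^5 Pa, τ_CB = 1.26×10^6 Pa; maximum is in CB.
τ_max = T_CB·r/J = 4.973·0.0136/5.37×10^-8 = 1.259×10^6 Pa.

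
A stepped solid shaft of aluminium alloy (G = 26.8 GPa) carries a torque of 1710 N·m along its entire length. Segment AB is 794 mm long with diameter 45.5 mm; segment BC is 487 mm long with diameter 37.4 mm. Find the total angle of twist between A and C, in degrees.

16.2°

J_AB = π(0.0455)⁴/32 = 4.21×10^-7 m⁴; J_BC = π(0.0374)⁴/32 = 1.92×10^-7 m⁴.
θ = (T/G)·Σ L_i/J_i = (1710/26.8×10⁹)·(0.794/4.21×10^-7 + 0.487/1.92×10^-7) = 0.2822 rad.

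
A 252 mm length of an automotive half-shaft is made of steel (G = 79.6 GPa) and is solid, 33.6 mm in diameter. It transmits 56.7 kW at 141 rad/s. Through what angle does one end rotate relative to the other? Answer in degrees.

ω = 141 rad/s, so T = P/ω = 56.7×10³ / 141.0 = 402.1 N·m.
J = πd⁴/32 = π(0.0336)⁴/32 = 1.251×10^-7 m⁴.
θ = T·L/(G·J) = 402.1 × 0.252 / (79.6×10⁹ × 1.251×10^-7) = 0.01017 rad.

0.583°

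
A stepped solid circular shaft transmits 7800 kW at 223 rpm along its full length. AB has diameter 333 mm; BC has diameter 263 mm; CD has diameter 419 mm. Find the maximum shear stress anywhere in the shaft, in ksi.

13.6 ksi

ω = 2π·223/60 = 23.35 rad/s, so T = P/ω = 7800×10³ / 23.35 = 334000 N·m.
Under the same torque, τ_max = 16T/(πd³) is largest where d is smallest — segment BC (d = 263 mm).
τ_max = 16·334000/(π·(0.263)³) = 9.351×10^7 Pa.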